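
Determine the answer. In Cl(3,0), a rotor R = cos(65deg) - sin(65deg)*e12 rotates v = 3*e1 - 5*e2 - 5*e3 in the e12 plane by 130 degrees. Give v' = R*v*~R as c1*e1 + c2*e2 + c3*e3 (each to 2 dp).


Rotor R = cos(65deg) - sin(65deg)*e12
Rotation angle theta = 2 * 65 = 130 degrees in the e12 plane (e1 -> e2).
The component perpendicular to the plane (e3) is invariant: v'_3 = v3 = -5.00
cos(130deg) = -0.6428, sin(130deg) = 0.7660
v'_1 = v1*cos(theta) - v2*sin(theta) = 3*(-0.6428) - (-5)*0.7660 = 1.90
v'_2 = v1*sin(theta) + v2*cos(theta) = 3*0.7660 + (-5)*(-0.6428) = 5.51
v' = 1.90*e1 + 5.51*e2 - 5.00*e3


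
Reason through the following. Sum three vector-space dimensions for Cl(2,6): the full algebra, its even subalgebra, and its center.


n = 2 + 6 = 8
Total dim = 2^8 = 256
Even subalgebra dim = 2^7 = 128
n is even, so center dim = 1
Sum = 256 + 128 + 1 = 385


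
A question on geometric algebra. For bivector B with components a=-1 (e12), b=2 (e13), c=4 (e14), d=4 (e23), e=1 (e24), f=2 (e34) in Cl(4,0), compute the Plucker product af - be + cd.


Plucker relation: af - be + cd
a*f = (-1)*2 = -2
b*e = 2*1 = 2
c*d = 4*4 = 16
af - be + cd = -2 - 2 + 16
= 12


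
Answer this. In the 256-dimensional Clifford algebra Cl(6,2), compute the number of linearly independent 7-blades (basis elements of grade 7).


Number of grade-k basis blades in Cl(p,q) with n = p + q is C(n, k).
n = 6 + 2 = 8
C(8, 7) = 8! / (7! * 1!)
= 40320 / (5040 * 1)
= 8


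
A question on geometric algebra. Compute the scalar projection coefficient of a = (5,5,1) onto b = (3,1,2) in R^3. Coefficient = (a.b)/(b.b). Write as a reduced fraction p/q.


Projection coefficient = (a . b) / (b . b)
a . b = 5*3 + 5*1 + 1*2
= 15 + 5 + 2 = 22
b . b = 3^2 + 1^2 + 2^2
= 9 + 1 + 4 = 14
Coefficient = 22/14
In lowest terms: 11/7


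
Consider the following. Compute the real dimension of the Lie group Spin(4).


Spin(n) double-covers SO(n); both have Lie algebra so(n) of dimension n(n-1)/2.
n = 4
n(n-1) = 4 * 3 = 12
dim Spin(4) = 12/2 = 6


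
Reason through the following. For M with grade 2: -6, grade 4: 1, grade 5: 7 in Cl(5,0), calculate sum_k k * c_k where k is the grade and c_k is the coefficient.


Grade-weighted sum = sum of grade_k * coefficient_k
2*(-6) = -12
4*1 = 4
5*7 = 35
Total = -12 + 4 + 35 = 27


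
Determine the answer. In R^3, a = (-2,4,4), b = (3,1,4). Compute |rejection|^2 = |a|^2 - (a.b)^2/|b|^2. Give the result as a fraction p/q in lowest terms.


|a|^2 = (-2)^2 + 4^2 + 4^2 = 36
|b|^2 = 3^2 + 1^2 + 4^2 = 26
a . b = (-2)*3 + 4*1 + 4*4 = 14
(a.b)^2 = 14^2 = 196
|rej|^2 = 36 - 196/26
= (936 - 196)/26
= 740/26
In lowest terms: 370/13


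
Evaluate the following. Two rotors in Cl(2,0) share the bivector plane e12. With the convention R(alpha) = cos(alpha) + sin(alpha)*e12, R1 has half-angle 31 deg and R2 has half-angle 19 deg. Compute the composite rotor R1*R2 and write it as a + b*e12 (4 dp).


Same-plane rotors commute and their half-angles add:
R1*R2 = cos(a1 + a2) + sin(a1 + a2)*e12.
a1 + a2 = 31 + 19 = 50 deg
cos(50 deg) = 0.6428
sin(50 deg) = 0.7660
R1*R2 = 0.6428 + 0.7660*e12


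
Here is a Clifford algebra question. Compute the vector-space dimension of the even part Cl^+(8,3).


Even subalgebra dimension = 2^(n-1)
n = 8 + 3 = 11
2^(11 - 1) = 2^10 = 1024
Verification: sum of C(11,k) for even k = 1 + 55 + 330 + 462 + 165 + 11 = 1024
Result = 1024


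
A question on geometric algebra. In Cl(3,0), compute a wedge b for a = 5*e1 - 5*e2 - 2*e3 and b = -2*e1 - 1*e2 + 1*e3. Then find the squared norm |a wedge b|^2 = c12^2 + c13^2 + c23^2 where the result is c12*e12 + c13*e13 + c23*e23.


a wedge b = (a1*b2 - a2*b1)*e12 + (a1*b3 - a3*b1)*e13 + (a2*b3 - a3*b2)*e23
e12 coeff: 5*(-1) - (-5)*(-2) = -5 - 10 = -15
e13 coeff: 5*1 - (-2)*(-2) = 5 - 4 = 1
e23 coeff: (-5)*1 - (-2)*(-1) = -5 - 2 = -7
|a wedge b|^2 = (-15)^2 + 1^2 + (-7)^2
= 225 + 1 + 49
= 275


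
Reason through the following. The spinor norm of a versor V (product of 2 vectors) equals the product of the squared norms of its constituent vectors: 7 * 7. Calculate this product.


Spinor norm N(V) = |v1|^2 * |v2|^2 * ... * |v2|^2
= 7 * 7
Running product: 7, 49
N(V) = 49


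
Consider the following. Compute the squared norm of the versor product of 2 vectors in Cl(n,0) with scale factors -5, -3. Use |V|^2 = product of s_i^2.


Each vector v_i has |v_i|^2 = s_i^2
Squared scales: (-5)^2 = 25, (-3)^2 = 9
|V|^2 = 25 * 9
= 225


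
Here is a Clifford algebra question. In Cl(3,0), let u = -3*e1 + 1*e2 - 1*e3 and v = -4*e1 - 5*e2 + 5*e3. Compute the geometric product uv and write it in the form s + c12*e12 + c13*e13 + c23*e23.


In Cl(3,0): e_i^2 = 1, e_ie_j = -e_je_i for i != j.
Scalar part = u . v = (-3)*(-4) + 1*(-5) + (-1)*5
= 12 + (-5) + (-5) = 2
e12 coeff = (-3)*(-5) - 1*(-4) = 15 - (-4) = 19
e13 coeff = (-3)*5 - (-1)*(-4) = -15 - 4 = -19
e23 coeff = 1*5 - (-1)*(-5) = 5 - 5 = 0
uv = 2 + 19*e12 - 19*e13 + 0*e23


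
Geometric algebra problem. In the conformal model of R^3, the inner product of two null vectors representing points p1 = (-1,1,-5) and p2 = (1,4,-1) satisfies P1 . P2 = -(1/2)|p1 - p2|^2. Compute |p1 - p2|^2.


p1 - p2 = (-2, -3, -4)
|p1 - p2|^2 = (-2)^2 + (-3)^2 + (-4)^2
= 4 + 9 + 16
= 29


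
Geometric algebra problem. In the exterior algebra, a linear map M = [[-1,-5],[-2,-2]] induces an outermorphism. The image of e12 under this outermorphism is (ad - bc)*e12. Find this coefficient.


The outermorphism of a linear map f sends e1^e2 to f(e1)^f(e2).
f(e1) = -1*e1 - 2*e2
f(e2) = -5*e1 - 2*e2
f(e1) ^ f(e2) = (-1*e1 - 2*e2) ^ (-5*e1 - 2*e2)
= (-1)*(-2)*e12 + (-2)*(-5)*e21
= (2 - 10)*e12
= -8*e12
Coefficient = -8


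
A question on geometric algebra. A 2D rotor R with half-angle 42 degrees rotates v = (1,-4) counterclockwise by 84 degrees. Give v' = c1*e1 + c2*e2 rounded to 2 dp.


Rotor R = cos(42deg) - sin(42deg)*e12
Rotation angle theta = 2 * 42 = 84 degrees
v' = R*v*~R rotates v by theta.
cos(84deg) = 0.1045, sin(84deg) = 0.9945
v'_1 = 1*cos(84deg) - (-4)*sin(84deg)
= 1*0.1045 - (-4)*0.9945
= 4.08
v'_2 = 1*sin(84deg) + (-4)*cos(84deg)
= 1*0.9945 + (-4)*0.1045
= 0.58
v' = 4.08*e1 + 0.58*e2


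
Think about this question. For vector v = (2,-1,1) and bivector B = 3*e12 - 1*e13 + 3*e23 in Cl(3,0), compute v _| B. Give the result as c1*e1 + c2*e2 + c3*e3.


Left contraction v _| B = <vB>_1 (grade-1 part of the geometric product vB).
Using e1_|e12 = e2, e2_|e12 = -e1, e1_|e13 = e3, e3_|e13 = -e1, e2_|e23 = e3, e3_|e23 = -e2:
e1 coeff: -v2*b12 - v3*b13 = -(-1)*(3) - (1)*(-1) = 4
e2 coeff: v1*b12 - v3*b23 = (2)*(3) - (1)*(3) = 3
e3 coeff: v1*b13 + v2*b23 = (2)*(-1) + (-1)*(3) = -5
v _| B = 4*e1 + 3*e2 - 5*e3


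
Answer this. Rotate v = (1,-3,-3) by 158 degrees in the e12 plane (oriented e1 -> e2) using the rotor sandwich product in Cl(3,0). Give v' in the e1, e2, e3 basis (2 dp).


Rotor R = cos(79deg) - sin(79deg)*e12
Rotation angle theta = 2 * 79 = 158 degrees in the e12 plane (e1 -> e2).
The component perpendicular to the plane (e3) is invariant: v'_3 = v3 = -3.00
cos(158deg) = -0.9272, sin(158deg) = 0.3746
v'_1 = v1*cos(theta) - v2*sin(theta) = 1*(-0.9272) - (-3)*0.3746 = 0.20
v'_2 = v1*sin(theta) + v2*cos(theta) = 1*0.3746 + (-3)*(-0.9272) = 3.16
v' = 0.20*e1 + 3.16*e2 - 3.00*e3


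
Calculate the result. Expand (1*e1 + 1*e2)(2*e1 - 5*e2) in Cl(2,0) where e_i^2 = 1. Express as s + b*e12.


Expand: (1*e1 + 1*e2)(2*e1 - 5*e2)
= 1*2*e1e1 + 1*(-5)*e1e2 + 1*2*e2e1 + 1*(-5)*e2e2
Using e1^2 = e2^2 = 1, e2e1 = -e1e2:
Scalar part s = 1*2 + 1*(-5) = 2 + (-5) = -3
Bivector part b = 1*(-5) - 1*2 = -5 - 2 = -7
uv = -3 - 7*e12


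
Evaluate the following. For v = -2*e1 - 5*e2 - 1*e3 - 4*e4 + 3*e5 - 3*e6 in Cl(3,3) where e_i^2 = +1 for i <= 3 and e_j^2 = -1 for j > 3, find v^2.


v^2 = sum of c_i^2 * e_i^2
Positive signature terms (e_i^2 = +1): (-2)^2 + (-5)^2 + (-1)^2 = 30
Negative signature terms (e_j^2 = -1): (-4)^2 + 3^2 + (-3)^2 = 34
v^2 = 30 - 34 = -4


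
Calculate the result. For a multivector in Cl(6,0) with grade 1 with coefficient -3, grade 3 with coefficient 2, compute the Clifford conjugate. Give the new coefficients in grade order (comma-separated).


Clifford conjugate sign for grade k: (-1)^(k(k+1)/2)
Grade 1: (-1)^(1*2/2) = (-1)^1 = -1, coeff -3 -> 3
Grade 3: (-1)^(3*4/2) = (-1)^6 = 1, coeff 2 -> 2
Conjugated coefficients: 3, 2


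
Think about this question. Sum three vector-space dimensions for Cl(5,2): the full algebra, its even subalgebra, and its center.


n = 5 + 2 = 7
Total dim = 2^7 = 128
Even subalgebra dim = 2^6 = 64
n is odd, so center dim = 2
Sum = 128 + 64 + 2 = 194


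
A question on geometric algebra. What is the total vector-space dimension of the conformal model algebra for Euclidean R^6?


The conformal model of R^6 uses Cl(7,1): the 6 Euclidean generators plus two extra orthogonal generators e+ (e+^2 = +1) and e- (e-^2 = -1), from which the null vectors e0, einf are built.
Number of generators m = 6 + 2 = 8.
dim Cl(p,q) = 2^m = 2^8 = 256


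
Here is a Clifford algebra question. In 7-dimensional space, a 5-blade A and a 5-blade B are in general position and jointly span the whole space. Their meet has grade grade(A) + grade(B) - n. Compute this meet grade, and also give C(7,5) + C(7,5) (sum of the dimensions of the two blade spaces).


Meet grade = grade(A) + grade(B) - n
= 5 + 5 - 7 = 3
C(7,5) = 21
C(7,5) = 21
dim_A + dim_B = 21 + 21 = 42


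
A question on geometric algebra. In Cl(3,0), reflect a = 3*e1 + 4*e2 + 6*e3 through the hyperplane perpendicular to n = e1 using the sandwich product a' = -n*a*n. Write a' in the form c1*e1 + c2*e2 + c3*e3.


Reflection formula: a' = -n*a*n, with n = e1 (unit vector, n^2 = 1).
For reflection through hyperplane perp to e1:
The component along e1 flips sign, others stay.
a = (3, 4, 6)
a' = (-3, 4, 6)
a' = -3*e1 + 4*e2 + 6*e3


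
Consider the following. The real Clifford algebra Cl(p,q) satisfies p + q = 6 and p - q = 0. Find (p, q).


We need p + q = 6 and p - q = 0.
Adding: 2p = 6 + 0 = 6, so p = 3.
Then q = 6 - 3 = 3.
(p, q) = (3, 3)


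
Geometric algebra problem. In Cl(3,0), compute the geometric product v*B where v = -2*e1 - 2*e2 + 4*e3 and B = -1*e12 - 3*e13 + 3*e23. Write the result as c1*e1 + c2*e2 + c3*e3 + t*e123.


vB has grade-1 (vector) and grade-3 (trivector) parts: vB = (v _| B) + (v ^ B).
Vector part <vB>_1:
  e1: -v2*b12 - v3*b13 = -(-2)*(-1) - (4)*(-3) = 10
  e2: v1*b12 - v3*b23 = (-2)*(-1) - (4)*(3) = -10
  e3: v1*b13 + v2*b23 = (-2)*(-3) + (-2)*(3) = 0
Trivector part <vB>_3:
  e123: v1*b23 - v2*b13 + v3*b12 = (-2)*(3) - (-2)*(-3) + (4)*(-1) = -16
vB = 10*e1 - 10*e2 + 0*e3 - 16*e123


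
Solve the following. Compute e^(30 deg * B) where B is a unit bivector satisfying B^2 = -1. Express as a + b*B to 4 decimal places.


For a unit bivector B with B^2 = -1, the exponential series gives
e^(theta*B) = cos(theta) + sin(theta)*B (the GA analogue of Euler's formula).
theta = 30 degrees = 0.523599 rad
cos(30 deg) = 0.8660
sin(30 deg) = 0.5000
exp(theta*B) = 0.8660 + 0.5000*B


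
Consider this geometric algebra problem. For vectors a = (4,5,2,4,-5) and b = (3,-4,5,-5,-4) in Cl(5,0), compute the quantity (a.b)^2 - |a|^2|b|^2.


a . b = 4*3 + 5*(-4) + 2*5 + 4*(-5) + (-5)*(-4)
= 12 + (-20) + 10 + (-20) + 20 = 2
|a|^2 = 4^2 + 5^2 + 2^2 + 4^2 + (-5)^2 = 86
|b|^2 = 3^2 + (-4)^2 + 5^2 + (-5)^2 + (-4)^2 = 91
(a.b)^2 = 2^2 = 4
|a|^2 * |b|^2 = 86 * 91 = 7826
Result = 4 - 7826 = -7822


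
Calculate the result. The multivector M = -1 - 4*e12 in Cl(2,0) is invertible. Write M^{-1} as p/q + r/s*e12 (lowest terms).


M = -1 - 4*e12, where e12^2 = -1.
Since M commutes with its reverse ~M = a - b*e12, M * ~M = a^2 - b^2*e12^2 = a^2 + b^2.
So M^{-1} = ~M / (a^2 + b^2) = (a - b*e12)/(a^2 + b^2).
a^2 + b^2 = 1 + 16 = 17
Scalar part = -1/17 = -1/17
Bivector coeff = 4/17 = 4/17
M^{-1} = -1/17 + 4/17*e12


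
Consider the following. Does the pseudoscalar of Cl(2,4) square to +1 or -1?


The pseudoscalar I = e1...e_n (product of all n generators) of Cl(p,q) satisfies I^2 = (-1)^(q + n(n-1)/2).
p = 2, q = 4, n = p + q = 6
n(n-1)/2 = 6 * 5 / 2 = 15
Exponent = q + n(n-1)/2 = 4 + 15 = 19
I^2 = (-1)^19 = -1


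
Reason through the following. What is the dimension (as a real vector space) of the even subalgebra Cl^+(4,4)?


Even subalgebra dimension = 2^(n-1)
n = 4 + 4 = 8
2^(8 - 1) = 2^7 = 128
Verification: sum of C(8,k) for even k = 1 + 28 + 70 + 28 + 1 = 128
Result = 128


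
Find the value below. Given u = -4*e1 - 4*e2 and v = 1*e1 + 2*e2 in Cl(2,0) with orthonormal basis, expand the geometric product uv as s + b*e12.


Expand: (-4*e1 - 4*e2)(1*e1 + 2*e2)
= (-4)*1*e1e1 + (-4)*2*e1e2 + (-4)*1*e2e1 + (-4)*2*e2e2
Using e1^2 = e2^2 = 1, e2e1 = -e1e2:
Scalar part s = (-4)*1 + (-4)*2 = -4 + (-8) = -12
Bivector part b = (-4)*2 - (-4)*1 = -8 - (-4) = -4
uv = -12 - 4*e12


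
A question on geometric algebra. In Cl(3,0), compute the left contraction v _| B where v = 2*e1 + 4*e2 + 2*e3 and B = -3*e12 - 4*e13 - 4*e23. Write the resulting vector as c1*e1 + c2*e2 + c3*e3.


Left contraction v _| B = <vB>_1 (grade-1 part of the geometric product vB).
Using e1_|e12 = e2, e2_|e12 = -e1, e1_|e13 = e3, e3_|e13 = -e1, e2_|e23 = e3, e3_|e23 = -e2:
e1 coeff: -v2*b12 - v3*b13 = -(4)*(-3) - (2)*(-4) = 20
e2 coeff: v1*b12 - v3*b23 = (2)*(-3) - (2)*(-4) = 2
e3 coeff: v1*b13 + v2*b23 = (2)*(-4) + (4)*(-4) = -24
v _| B = 20*e1 + 2*e2 - 24*e3


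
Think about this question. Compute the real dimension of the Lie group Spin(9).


Spin(n) double-covers SO(n); both have Lie algebra so(n) of dimension n(n-1)/2.
n = 9
n(n-1) = 9 * 8 = 72
dim Spin(9) = 72/2 = 36


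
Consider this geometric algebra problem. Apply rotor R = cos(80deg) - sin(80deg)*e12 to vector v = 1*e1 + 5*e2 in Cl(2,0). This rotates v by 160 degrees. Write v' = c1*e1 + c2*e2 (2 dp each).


Rotor R = cos(80deg) - sin(80deg)*e12
Rotation angle theta = 2 * 80 = 160 degrees
v' = R*v*~R rotates v by theta.
cos(160deg) = -0.9397, sin(160deg) = 0.3420
v'_1 = 1*cos(160deg) - 5*sin(160deg)
= 1*(-0.9397) - 5*0.3420
= -2.65
v'_2 = 1*sin(160deg) + 5*cos(160deg)
= 1*0.3420 + 5*(-0.9397)
= -4.36
v' = -2.65*e1 - 4.36*e2


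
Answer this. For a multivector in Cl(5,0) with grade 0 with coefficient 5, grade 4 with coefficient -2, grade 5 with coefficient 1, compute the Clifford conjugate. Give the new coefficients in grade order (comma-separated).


Clifford conjugate sign for grade k: (-1)^(k(k+1)/2)
Grade 0: (-1)^(0*1/2) = (-1)^0 = 1, coeff 5 -> 5
Grade 4: (-1)^(4*5/2) = (-1)^10 = 1, coeff -2 -> -2
Grade 5: (-1)^(5*6/2) = (-1)^15 = -1, coeff 1 -> -1
Conjugated coefficients: 5, -2, -1


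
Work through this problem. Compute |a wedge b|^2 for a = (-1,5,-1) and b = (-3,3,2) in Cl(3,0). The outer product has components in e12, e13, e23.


a wedge b = (a1*b2 - a2*b1)*e12 + (a1*b3 - a3*b1)*e13 + (a2*b3 - a3*b2)*e23
e12 coeff: (-1)*3 - 5*(-3) = -3 - (-15) = 12
e13 coeff: (-1)*2 - (-1)*(-3) = -2 - 3 = -5
e23 coeff: 5*2 - (-1)*3 = 10 - (-3) = 13
|a wedge b|^2 = 12^2 + (-5)^2 + 13^2
= 144 + 25 + 169
= 338


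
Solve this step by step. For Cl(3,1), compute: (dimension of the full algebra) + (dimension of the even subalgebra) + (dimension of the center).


n = 3 + 1 = 4
Total dim = 2^4 = 16
Even subalgebra dim = 2^3 = 8
n is even, so center dim = 1
Sum = 16 + 8 + 1 = 25


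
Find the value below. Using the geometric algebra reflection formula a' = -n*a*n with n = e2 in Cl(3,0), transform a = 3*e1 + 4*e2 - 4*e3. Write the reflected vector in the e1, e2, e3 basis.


Reflection formula: a' = -n*a*n, with n = e2 (unit vector, n^2 = 1).
For reflection through hyperplane perp to e2:
The component along e2 flips sign, others stay.
a = (3, 4, -4)
a' = (3, -4, -4)
a' = 3*e1 - 4*e2 - 4*e3


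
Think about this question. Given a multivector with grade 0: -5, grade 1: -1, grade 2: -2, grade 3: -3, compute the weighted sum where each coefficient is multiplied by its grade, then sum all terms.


Grade-weighted sum = sum of grade_k * coefficient_k
0*(-5) = 0
1*(-1) = -1
2*(-2) = -4
3*(-3) = -9
Total = 0 + (-1) + (-4) + (-9) = -14


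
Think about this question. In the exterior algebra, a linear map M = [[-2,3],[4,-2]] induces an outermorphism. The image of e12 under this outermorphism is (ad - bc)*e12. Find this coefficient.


The outermorphism of a linear map f sends e1^e2 to f(e1)^f(e2).
f(e1) = -2*e1 + 4*e2
f(e2) = 3*e1 - 2*e2
f(e1) ^ f(e2) = (-2*e1 + 4*e2) ^ (3*e1 - 2*e2)
= (-2)*(-2)*e12 + 4*3*e21
= (4 - 12)*e12
= -8*e12
Coefficient = -8


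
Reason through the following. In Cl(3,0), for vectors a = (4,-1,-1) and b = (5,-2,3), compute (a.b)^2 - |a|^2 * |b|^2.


a . b = 4*5 + (-1)*(-2) + (-1)*3
= 20 + 2 + (-3) = 19
|a|^2 = 4^2 + (-1)^2 + (-1)^2 = 18
|b|^2 = 5^2 + (-2)^2 + 3^2 = 38
(a.b)^2 = 19^2 = 361
|a|^2 * |b|^2 = 18 * 38 = 684
Result = 361 - 684 = -323


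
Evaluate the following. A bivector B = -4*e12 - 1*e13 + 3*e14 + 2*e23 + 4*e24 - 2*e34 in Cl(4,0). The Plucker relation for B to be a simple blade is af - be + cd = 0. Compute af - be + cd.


Plucker relation: af - be + cd
a*f = (-4)*(-2) = 8
b*e = (-1)*4 = -4
c*d = 3*2 = 6
af - be + cd = 8 - (-4) + 6
= 18


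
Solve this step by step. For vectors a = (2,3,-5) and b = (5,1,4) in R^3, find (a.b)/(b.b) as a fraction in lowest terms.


Projection coefficient = (a . b) / (b . b)
a . b = 2*5 + 3*1 + (-5)*4
= 10 + 3 + (-20) = -7
b . b = 5^2 + 1^2 + 4^2
= 25 + 1 + 16 = 42
Coefficient = -7/42
In lowest terms: -1/6


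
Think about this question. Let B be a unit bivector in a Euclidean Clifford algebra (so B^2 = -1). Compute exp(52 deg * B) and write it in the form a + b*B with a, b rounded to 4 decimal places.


For a unit bivector B with B^2 = -1, the exponential series gives
e^(theta*B) = cos(theta) + sin(theta)*B (the GA analogue of Euler's formula).
theta = 52 degrees = 0.907571 rad
cos(52 deg) = 0.6157
sin(52 deg) = 0.7880
exp(theta*B) = 0.6157 + 0.7880*B


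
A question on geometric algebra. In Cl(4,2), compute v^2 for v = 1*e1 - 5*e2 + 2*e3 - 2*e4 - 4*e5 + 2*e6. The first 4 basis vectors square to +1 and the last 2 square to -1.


v^2 = sum of c_i^2 * e_i^2
Positive signature terms (e_i^2 = +1): 1^2 + (-5)^2 + 2^2 + (-2)^2 = 34
Negative signature terms (e_j^2 = -1): (-4)^2 + 2^2 = 20
v^2 = 34 - 20 = 14


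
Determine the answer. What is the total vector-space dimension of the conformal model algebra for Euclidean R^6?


The conformal model of R^6 uses Cl(7,1): the 6 Euclidean generators plus two extra orthogonal generators e+ (e+^2 = +1) and e- (e-^2 = -1), from which the null vectors e0, einf are built.
Number of generators m = 6 + 2 = 8.
dim Cl(p,q) = 2^m = 2^8 = 256


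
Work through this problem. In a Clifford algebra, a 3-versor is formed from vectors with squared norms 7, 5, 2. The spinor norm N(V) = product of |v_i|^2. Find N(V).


Spinor norm N(V) = |v1|^2 * |v2|^2 * ... * |v3|^2
= 7 * 5 * 2
Running product: 7, 35, 70
N(V) = 70


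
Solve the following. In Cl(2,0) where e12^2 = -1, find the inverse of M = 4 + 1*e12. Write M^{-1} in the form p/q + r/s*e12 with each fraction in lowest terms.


M = 4 + 1*e12, where e12^2 = -1.
Since M commutes with its reverse ~M = a - b*e12, M * ~M = a^2 - b^2*e12^2 = a^2 + b^2.
So M^{-1} = ~M / (a^2 + b^2) = (a - b*e12)/(a^2 + b^2).
a^2 + b^2 = 16 + 1 = 17
Scalar part = 4/17 = 4/17
Bivector coeff = -1/17 = -1/17
M^{-1} = 4/17 - 1/17*e12


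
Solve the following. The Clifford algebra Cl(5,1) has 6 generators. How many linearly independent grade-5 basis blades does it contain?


Number of grade-k basis blades in Cl(p,q) with n = p + q is C(n, k).
n = 5 + 1 = 6
C(6, 5) = 6! / (5! * 1!)
= 720 / (120 * 1)
= 6


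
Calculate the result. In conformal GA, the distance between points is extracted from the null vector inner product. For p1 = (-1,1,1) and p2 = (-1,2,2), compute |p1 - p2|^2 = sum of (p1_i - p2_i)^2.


p1 - p2 = (0, -1, -1)
|p1 - p2|^2 = 0^2 + (-1)^2 + (-1)^2
= 0 + 1 + 1
= 2


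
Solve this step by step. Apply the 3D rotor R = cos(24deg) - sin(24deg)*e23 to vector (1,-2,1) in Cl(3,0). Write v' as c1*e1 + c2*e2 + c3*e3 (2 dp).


Rotor R = cos(24deg) - sin(24deg)*e23
Rotation angle theta = 2 * 24 = 48 degrees in the e23 plane (e2 -> e3).
The component perpendicular to the plane (e1) is invariant: v'_1 = v1 = 1.00
cos(48deg) = 0.6691, sin(48deg) = 0.7431
v'_2 = v2*cos(theta) - v3*sin(theta) = -2*0.6691 - 1*0.7431 = -2.08
v'_3 = v2*sin(theta) + v3*cos(theta) = -2*0.7431 + 1*0.6691 = -0.82
v' = 1.00*e1 - 2.08*e2 - 0.82*e3


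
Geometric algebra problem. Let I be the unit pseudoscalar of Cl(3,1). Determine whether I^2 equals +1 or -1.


The pseudoscalar I = e1...e_n (product of all n generators) of Cl(p,q) satisfies I^2 = (-1)^(q + n(n-1)/2).
p = 3, q = 1, n = p + q = 4
n(n-1)/2 = 4 * 3 / 2 = 6
Exponent = q + n(n-1)/2 = 1 + 6 = 7
I^2 = (-1)^7 = -1


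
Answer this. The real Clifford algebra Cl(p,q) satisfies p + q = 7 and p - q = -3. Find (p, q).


We need p + q = 7 and p - q = -3.
Adding: 2p = 7 + (-3) = 4, so p = 2.
Then q = 7 - 2 = 5.
(p, q) = (2, 5)


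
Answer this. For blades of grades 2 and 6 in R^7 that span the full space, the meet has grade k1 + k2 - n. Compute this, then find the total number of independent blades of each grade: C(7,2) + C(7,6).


Meet grade = grade(A) + grade(B) - n
= 2 + 6 - 7 = 1
C(7,2) = 21
C(7,6) = 7
dim_A + dim_B = 21 + 7 = 28


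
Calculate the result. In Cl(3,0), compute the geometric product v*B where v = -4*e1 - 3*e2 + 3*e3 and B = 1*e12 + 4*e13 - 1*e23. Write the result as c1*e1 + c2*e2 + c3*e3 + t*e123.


vB has grade-1 (vector) and grade-3 (trivector) parts: vB = (v _| B) + (v ^ B).
Vector part <vB>_1:
  e1: -v2*b12 - v3*b13 = -(-3)*(1) - (3)*(4) = -9
  e2: v1*b12 - v3*b23 = (-4)*(1) - (3)*(-1) = -1
  e3: v1*b13 + v2*b23 = (-4)*(4) + (-3)*(-1) = -13
Trivector part <vB>_3:
  e123: v1*b23 - v2*b13 + v3*b12 = (-4)*(-1) - (-3)*(4) + (3)*(1) = 19
vB = -9*e1 - 1*e2 - 13*e3 + 19*e123


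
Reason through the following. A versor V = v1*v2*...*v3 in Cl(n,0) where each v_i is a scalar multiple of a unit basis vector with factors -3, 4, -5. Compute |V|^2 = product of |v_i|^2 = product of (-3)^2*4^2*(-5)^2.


Each vector v_i has |v_i|^2 = s_i^2
Squared scales: (-3)^2 = 9, 4^2 = 16, (-5)^2 = 25
|V|^2 = 9 * 16 * 25
= 3600


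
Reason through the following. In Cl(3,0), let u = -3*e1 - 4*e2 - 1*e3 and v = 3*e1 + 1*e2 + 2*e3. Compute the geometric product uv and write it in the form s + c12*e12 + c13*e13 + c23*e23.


In Cl(3,0): e_i^2 = 1, e_ie_j = -e_je_i for i != j.
Scalar part = u . v = (-3)*3 + (-4)*1 + (-1)*2
= -9 + (-4) + (-2) = -15
e12 coeff = (-3)*1 - (-4)*3 = -3 - (-12) = 9
e13 coeff = (-3)*2 - (-1)*3 = -6 - (-3) = -3
e23 coeff = (-4)*2 - (-1)*1 = -8 - (-1) = -7
uv = -15 + 9*e12 - 3*e13 - 7*e23


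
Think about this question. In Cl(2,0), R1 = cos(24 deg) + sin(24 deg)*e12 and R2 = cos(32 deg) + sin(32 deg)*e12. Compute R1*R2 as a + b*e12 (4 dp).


Same-plane rotors commute and their half-angles add:
R1*R2 = cos(a1 + a2) + sin(a1 + a2)*e12.
a1 + a2 = 24 + 32 = 56 deg
cos(56 deg) = 0.5592
sin(56 deg) = 0.8290
R1*R2 = 0.5592 + 0.8290*e12


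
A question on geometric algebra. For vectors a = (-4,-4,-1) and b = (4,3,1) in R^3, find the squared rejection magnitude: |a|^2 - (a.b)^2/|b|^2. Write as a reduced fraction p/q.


|a|^2 = (-4)^2 + (-4)^2 + (-1)^2 = 33
|b|^2 = 4^2 + 3^2 + 1^2 = 26
a . b = (-4)*4 + (-4)*3 + (-1)*1 = -29
(a.b)^2 = (-29)^2 = 841
|rej|^2 = 33 - 841/26
= (858 - 841)/26
= 17/26
In lowest terms: 17/26


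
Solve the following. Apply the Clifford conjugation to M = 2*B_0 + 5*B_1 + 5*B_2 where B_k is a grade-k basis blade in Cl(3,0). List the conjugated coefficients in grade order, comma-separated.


Clifford conjugate sign for grade k: (-1)^(k(k+1)/2)
Grade 0: (-1)^(0*1/2) = (-1)^0 = 1, coeff 2 -> 2
Grade 1: (-1)^(1*2/2) = (-1)^1 = -1, coeff 5 -> -5
Grade 2: (-1)^(2*3/2) = (-1)^3 = -1, coeff 5 -> -5
Conjugated coefficients: 2, -5, -5


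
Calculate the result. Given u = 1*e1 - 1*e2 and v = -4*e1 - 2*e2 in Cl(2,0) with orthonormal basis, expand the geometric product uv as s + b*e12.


Expand: (1*e1 - 1*e2)(-4*e1 - 2*e2)
= 1*(-4)*e1e1 + 1*(-2)*e1e2 + (-1)*(-4)*e2e1 + (-1)*(-2)*e2e2
Using e1^2 = e2^2 = 1, e2e1 = -e1e2:
Scalar part s = 1*(-4) + (-1)*(-2) = -4 + 2 = -2
Bivector part b = 1*(-2) - (-1)*(-4) = -2 - 4 = -6
uv = -2 - 6*e12


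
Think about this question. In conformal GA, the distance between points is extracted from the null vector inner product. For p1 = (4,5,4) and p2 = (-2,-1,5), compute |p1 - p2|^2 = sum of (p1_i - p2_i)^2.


p1 - p2 = (6, 6, -1)
|p1 - p2|^2 = 6^2 + 6^2 + (-1)^2
= 36 + 36 + 1
= 73


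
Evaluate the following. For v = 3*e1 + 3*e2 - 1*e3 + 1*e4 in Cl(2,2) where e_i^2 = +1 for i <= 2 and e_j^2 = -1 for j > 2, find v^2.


v^2 = sum of c_i^2 * e_i^2
Positive signature terms (e_i^2 = +1): 3^2 + 3^2 = 18
Negative signature terms (e_j^2 = -1): (-1)^2 + 1^2 = 2
v^2 = 18 - 2 = 16


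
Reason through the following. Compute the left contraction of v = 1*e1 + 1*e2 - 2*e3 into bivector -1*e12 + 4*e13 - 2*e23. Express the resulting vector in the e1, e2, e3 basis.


Left contraction v _| B = <vB>_1 (grade-1 part of the geometric product vB).
Using e1_|e12 = e2, e2_|e12 = -e1, e1_|e13 = e3, e3_|e13 = -e1, e2_|e23 = e3, e3_|e23 = -e2:
e1 coeff: -v2*b12 - v3*b13 = -(1)*(-1) - (-2)*(4) = 9
e2 coeff: v1*b12 - v3*b23 = (1)*(-1) - (-2)*(-2) = -5
e3 coeff: v1*b13 + v2*b23 = (1)*(4) + (1)*(-2) = 2
v _| B = 9*e1 - 5*e2 + 2*e3


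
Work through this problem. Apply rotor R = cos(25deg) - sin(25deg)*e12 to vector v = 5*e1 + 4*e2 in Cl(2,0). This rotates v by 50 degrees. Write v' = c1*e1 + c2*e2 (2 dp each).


Rotor R = cos(25deg) - sin(25deg)*e12
Rotation angle theta = 2 * 25 = 50 degrees
v' = R*v*~R rotates v by theta.
cos(50deg) = 0.6428, sin(50deg) = 0.7660
v'_1 = 5*cos(50deg) - 4*sin(50deg)
= 5*0.6428 - 4*0.7660
= 0.15
v'_2 = 5*sin(50deg) + 4*cos(50deg)
= 5*0.7660 + 4*0.6428
= 6.40
v' = 0.15*e1 + 6.40*e2


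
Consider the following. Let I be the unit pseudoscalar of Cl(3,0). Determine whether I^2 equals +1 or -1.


The pseudoscalar I = e1...e_n (product of all n generators) of Cl(p,q) satisfies I^2 = (-1)^(q + n(n-1)/2).
p = 3, q = 0, n = p + q = 3
n(n-1)/2 = 3 * 2 / 2 = 3
Exponent = q + n(n-1)/2 = 0 + 3 = 3
I^2 = (-1)^3 = -1


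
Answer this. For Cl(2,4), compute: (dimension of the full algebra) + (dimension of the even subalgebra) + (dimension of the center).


n = 2 + 4 = 6
Total dim = 2^6 = 64
Even subalgebra dim = 2^5 = 32
n is even, so center dim = 1
Sum = 64 + 32 + 1 = 97


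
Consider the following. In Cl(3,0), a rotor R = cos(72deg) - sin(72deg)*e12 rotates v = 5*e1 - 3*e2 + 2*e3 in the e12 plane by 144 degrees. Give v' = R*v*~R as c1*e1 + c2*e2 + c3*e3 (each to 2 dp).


Rotor R = cos(72deg) - sin(72deg)*e12
Rotation angle theta = 2 * 72 = 144 degrees in the e12 plane (e1 -> e2).
The component perpendicular to the plane (e3) is invariant: v'_3 = v3 = 2.00
cos(144deg) = -0.8090, sin(144deg) = 0.5878
v'_1 = v1*cos(theta) - v2*sin(theta) = 5*(-0.8090) - (-3)*0.5878 = -2.28
v'_2 = v1*sin(theta) + v2*cos(theta) = 5*0.5878 + (-3)*(-0.8090) = 5.37
v' = -2.28*e1 + 5.37*e2 + 2.00*e3


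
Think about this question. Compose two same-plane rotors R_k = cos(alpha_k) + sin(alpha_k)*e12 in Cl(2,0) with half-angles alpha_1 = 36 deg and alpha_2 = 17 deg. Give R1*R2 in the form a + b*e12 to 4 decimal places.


Same-plane rotors commute and their half-angles add:
R1*R2 = cos(a1 + a2) + sin(a1 + a2)*e12.
a1 + a2 = 36 + 17 = 53 deg
cos(53 deg) = 0.6018
sin(53 deg) = 0.7986
R1*R2 = 0.6018 + 0.7986*e12


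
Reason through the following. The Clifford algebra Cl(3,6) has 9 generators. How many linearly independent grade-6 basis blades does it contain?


Number of grade-k basis blades in Cl(p,q) with n = p + q is C(n, k).
n = 3 + 6 = 9
C(9, 6) = 9! / (6! * 3!)
= 362880 / (720 * 6)
= 84


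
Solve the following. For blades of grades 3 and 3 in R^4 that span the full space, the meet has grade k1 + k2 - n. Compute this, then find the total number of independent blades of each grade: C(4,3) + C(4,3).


Meet grade = grade(A) + grade(B) - n
= 3 + 3 - 4 = 2
C(4,3) = 4
C(4,3) = 4
dim_A + dim_B = 4 + 4 = 8


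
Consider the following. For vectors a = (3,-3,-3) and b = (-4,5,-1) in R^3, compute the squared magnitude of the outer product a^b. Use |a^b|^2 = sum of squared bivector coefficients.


a wedge b = (a1*b2 - a2*b1)*e12 + (a1*b3 - a3*b1)*e13 + (a2*b3 - a3*b2)*e23
e12 coeff: 3*5 - (-3)*(-4) = 15 - 12 = 3
e13 coeff: 3*(-1) - (-3)*(-4) = -3 - 12 = -15
e23 coeff: (-3)*(-1) - (-3)*5 = 3 - (-15) = 18
|a wedge b|^2 = 3^2 + (-15)^2 + 18^2
= 9 + 225 + 324
= 558


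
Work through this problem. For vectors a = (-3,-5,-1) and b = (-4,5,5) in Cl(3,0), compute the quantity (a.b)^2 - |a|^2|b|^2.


a . b = (-3)*(-4) + (-5)*5 + (-1)*5
= 12 + (-25) + (-5) = -18
|a|^2 = (-3)^2 + (-5)^2 + (-1)^2 = 35
|b|^2 = (-4)^2 + 5^2 + 5^2 = 66
(a.b)^2 = (-18)^2 = 324
|a|^2 * |b|^2 = 35 * 66 = 2310
Result = 324 - 2310 = -1986


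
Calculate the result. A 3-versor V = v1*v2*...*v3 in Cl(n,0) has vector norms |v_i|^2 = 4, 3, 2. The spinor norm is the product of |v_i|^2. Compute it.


Spinor norm N(V) = |v1|^2 * |v2|^2 * ... * |v3|^2
= 4 * 3 * 2
Running product: 4, 12, 24
N(V) = 24


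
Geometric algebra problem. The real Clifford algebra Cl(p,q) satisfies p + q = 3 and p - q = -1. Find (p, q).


We need p + q = 3 and p - q = -1.
Adding: 2p = 3 + (-1) = 2, so p = 1.
Then q = 3 - 1 = 2.
(p, q) = (1, 2)


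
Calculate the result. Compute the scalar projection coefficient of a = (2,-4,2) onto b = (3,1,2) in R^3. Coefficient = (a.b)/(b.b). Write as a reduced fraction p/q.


Projection coefficient = (a . b) / (b . b)
a . b = 2*3 + (-4)*1 + 2*2
= 6 + (-4) + 4 = 6
b . b = 3^2 + 1^2 + 2^2
= 9 + 1 + 4 = 14
Coefficient = 6/14
In lowest terms: 3/7


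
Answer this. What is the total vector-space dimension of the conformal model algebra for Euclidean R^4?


The conformal model of R^4 uses Cl(5,1): the 4 Euclidean generators plus two extra orthogonal generators e+ (e+^2 = +1) and e- (e-^2 = -1), from which the null vectors e0, einf are built.
Number of generators m = 4 + 2 = 6.
dim Cl(p,q) = 2^m = 2^6 = 64


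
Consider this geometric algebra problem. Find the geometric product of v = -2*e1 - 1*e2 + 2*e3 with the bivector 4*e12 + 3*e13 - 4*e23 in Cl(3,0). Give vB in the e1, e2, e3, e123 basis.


vB has grade-1 (vector) and grade-3 (trivector) parts: vB = (v _| B) + (v ^ B).
Vector part <vB>_1:
  e1: -v2*b12 - v3*b13 = -(-1)*(4) - (2)*(3) = -2
  e2: v1*b12 - v3*b23 = (-2)*(4) - (2)*(-4) = 0
  e3: v1*b13 + v2*b23 = (-2)*(3) + (-1)*(-4) = -2
Trivector part <vB>_3:
  e123: v1*b23 - v2*b13 + v3*b12 = (-2)*(-4) - (-1)*(3) + (2)*(4) = 19
vB = -2*e1 + 0*e2 - 2*e3 + 19*e123


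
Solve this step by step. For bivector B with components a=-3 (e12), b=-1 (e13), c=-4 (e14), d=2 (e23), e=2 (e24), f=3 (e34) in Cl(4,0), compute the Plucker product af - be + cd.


Plucker relation: af - be + cd
a*f = (-3)*3 = -9
b*e = (-1)*2 = -2
c*d = (-4)*2 = -8
af - be + cd = -9 - (-2) + (-8)
= -15


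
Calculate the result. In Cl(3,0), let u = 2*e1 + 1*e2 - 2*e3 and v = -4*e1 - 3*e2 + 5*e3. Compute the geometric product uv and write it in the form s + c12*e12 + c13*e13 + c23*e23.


In Cl(3,0): e_i^2 = 1, e_ie_j = -e_je_i for i != j.
Scalar part = u . v = 2*(-4) + 1*(-3) + (-2)*5
= -8 + (-3) + (-10) = -21
e12 coeff = 2*(-3) - 1*(-4) = -6 - (-4) = -2
e13 coeff = 2*5 - (-2)*(-4) = 10 - 8 = 2
e23 coeff = 1*5 - (-2)*(-3) = 5 - 6 = -1
uv = -21 - 2*e12 + 2*e13 - 1*e23


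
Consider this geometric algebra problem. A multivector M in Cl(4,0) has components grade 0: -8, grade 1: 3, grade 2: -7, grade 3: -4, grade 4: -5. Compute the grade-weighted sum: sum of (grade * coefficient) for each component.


Grade-weighted sum = sum of grade_k * coefficient_k
0*(-8) = 0
1*3 = 3
2*(-7) = -14
3*(-4) = -12
4*(-5) = -20
Total = 0 + 3 + (-14) + (-12) + (-20) = -43


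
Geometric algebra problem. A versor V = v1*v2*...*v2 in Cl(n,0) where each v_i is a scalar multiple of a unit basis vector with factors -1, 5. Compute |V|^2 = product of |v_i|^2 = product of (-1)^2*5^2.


Each vector v_i has |v_i|^2 = s_i^2
Squared scales: (-1)^2 = 1, 5^2 = 25
|V|^2 = 1 * 25
= 25


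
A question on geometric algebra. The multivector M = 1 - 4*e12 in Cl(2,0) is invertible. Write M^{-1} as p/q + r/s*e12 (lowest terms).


M = 1 - 4*e12, where e12^2 = -1.
Since M commutes with its reverse ~M = a - b*e12, M * ~M = a^2 - b^2*e12^2 = a^2 + b^2.
So M^{-1} = ~M / (a^2 + b^2) = (a - b*e12)/(a^2 + b^2).
a^2 + b^2 = 1 + 16 = 17
Scalar part = 1/17 = 1/17
Bivector coeff = 4/17 = 4/17
M^{-1} = 1/17 + 4/17*e12


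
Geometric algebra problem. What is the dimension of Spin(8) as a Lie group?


Spin(n) double-covers SO(n); both have Lie algebra so(n) of dimension n(n-1)/2.
n = 8
n(n-1) = 8 * 7 = 56
dim Spin(8) = 56/2 = 28


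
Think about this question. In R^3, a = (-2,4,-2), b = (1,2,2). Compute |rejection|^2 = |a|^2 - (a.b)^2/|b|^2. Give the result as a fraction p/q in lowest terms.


|a|^2 = (-2)^2 + 4^2 + (-2)^2 = 24
|b|^2 = 1^2 + 2^2 + 2^2 = 9
a . b = (-2)*1 + 4*2 + (-2)*2 = 2
(a.b)^2 = 2^2 = 4
|rej|^2 = 24 - 4/9
= (216 - 4)/9
= 212/9
In lowest terms: 212/9


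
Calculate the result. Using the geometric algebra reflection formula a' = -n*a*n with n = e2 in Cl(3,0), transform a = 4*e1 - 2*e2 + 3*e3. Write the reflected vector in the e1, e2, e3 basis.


Reflection formula: a' = -n*a*n, with n = e2 (unit vector, n^2 = 1).
For reflection through hyperplane perp to e2:
The component along e2 flips sign, others stay.
a = (4, -2, 3)
a' = (4, 2, 3)
a' = 4*e1 + 2*e2 + 3*e3


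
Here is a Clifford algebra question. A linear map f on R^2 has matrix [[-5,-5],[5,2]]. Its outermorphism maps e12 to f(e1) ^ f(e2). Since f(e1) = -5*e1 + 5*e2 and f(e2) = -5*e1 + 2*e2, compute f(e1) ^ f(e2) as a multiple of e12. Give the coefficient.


The outermorphism of a linear map f sends e1^e2 to f(e1)^f(e2).
f(e1) = -5*e1 + 5*e2
f(e2) = -5*e1 + 2*e2
f(e1) ^ f(e2) = (-5*e1 + 5*e2) ^ (-5*e1 + 2*e2)
= (-5)*2*e12 + 5*(-5)*e21
= (-10 - (-25))*e12
= 15*e12
Coefficient = 15


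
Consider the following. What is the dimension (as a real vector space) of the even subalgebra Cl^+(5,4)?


Even subalgebra dimension = 2^(n-1)
n = 5 + 4 = 9
2^(9 - 1) = 2^8 = 256
Verification: sum of C(9,k) for even k = 1 + 36 + 126 + 84 + 9 = 256
Result = 256


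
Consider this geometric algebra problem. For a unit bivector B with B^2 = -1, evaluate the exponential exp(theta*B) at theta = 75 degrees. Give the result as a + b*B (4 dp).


For a unit bivector B with B^2 = -1, the exponential series gives
e^(theta*B) = cos(theta) + sin(theta)*B (the GA analogue of Euler's formula).
theta = 75 degrees = 1.308997 rad
cos(75 deg) = 0.2588
sin(75 deg) = 0.9659
exp(theta*B) = 0.2588 + 0.9659*B


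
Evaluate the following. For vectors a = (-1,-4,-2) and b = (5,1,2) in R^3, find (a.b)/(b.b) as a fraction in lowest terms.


Projection coefficient = (a . b) / (b . b)
a . b = (-1)*5 + (-4)*1 + (-2)*2
= -5 + (-4) + (-4) = -13
b . b = 5^2 + 1^2 + 2^2
= 25 + 1 + 4 = 30
Coefficient = -13/30
In lowest terms: -13/30


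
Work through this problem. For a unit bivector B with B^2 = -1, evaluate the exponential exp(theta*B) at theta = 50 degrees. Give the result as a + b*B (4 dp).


For a unit bivector B with B^2 = -1, the exponential series gives
e^(theta*B) = cos(theta) + sin(theta)*B (the GA analogue of Euler's formula).
theta = 50 degrees = 0.872665 rad
cos(50 deg) = 0.6428
sin(50 deg) = 0.7660
exp(theta*B) = 0.6428 + 0.7660*B


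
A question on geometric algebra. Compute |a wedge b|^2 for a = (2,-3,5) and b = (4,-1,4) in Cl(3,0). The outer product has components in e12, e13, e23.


a wedge b = (a1*b2 - a2*b1)*e12 + (a1*b3 - a3*b1)*e13 + (a2*b3 - a3*b2)*e23
e12 coeff: 2*(-1) - (-3)*4 = -2 - (-12) = 10
e13 coeff: 2*4 - 5*4 = 8 - 20 = -12
e23 coeff: (-3)*4 - 5*(-1) = -12 - (-5) = -7
|a wedge b|^2 = 10^2 + (-12)^2 + (-7)^2
= 100 + 144 + 49
= 293


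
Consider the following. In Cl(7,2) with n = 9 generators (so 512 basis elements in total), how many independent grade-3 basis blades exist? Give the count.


Number of grade-k basis blades in Cl(p,q) with n = p + q is C(n, k).
n = 7 + 2 = 9
C(9, 3) = 9! / (3! * 6!)
= 362880 / (6 * 720)
= 84


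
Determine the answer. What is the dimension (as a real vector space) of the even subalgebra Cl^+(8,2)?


Even subalgebra dimension = 2^(n-1)
n = 8 + 2 = 10
2^(10 - 1) = 2^9 = 512
Verification: sum of C(10,k) for even k = 1 + 45 + 210 + 210 + 45 + 1 = 512
Result = 512


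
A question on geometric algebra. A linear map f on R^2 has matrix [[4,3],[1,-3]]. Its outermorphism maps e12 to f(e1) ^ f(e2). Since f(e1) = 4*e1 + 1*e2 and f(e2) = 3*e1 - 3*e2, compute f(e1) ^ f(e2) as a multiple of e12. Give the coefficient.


The outermorphism of a linear map f sends e1^e2 to f(e1)^f(e2).
f(e1) = 4*e1 + 1*e2
f(e2) = 3*e1 - 3*e2
f(e1) ^ f(e2) = (4*e1 + 1*e2) ^ (3*e1 - 3*e2)
= 4*(-3)*e12 + 1*3*e21
= (-12 - 3)*e12
= -15*e12
Coefficient = -15


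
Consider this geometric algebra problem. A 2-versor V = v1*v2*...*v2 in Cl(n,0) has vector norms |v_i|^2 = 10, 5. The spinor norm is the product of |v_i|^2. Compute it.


Spinor norm N(V) = |v1|^2 * |v2|^2 * ... * |v2|^2
= 10 * 5
Running product: 10, 50
N(V) = 50


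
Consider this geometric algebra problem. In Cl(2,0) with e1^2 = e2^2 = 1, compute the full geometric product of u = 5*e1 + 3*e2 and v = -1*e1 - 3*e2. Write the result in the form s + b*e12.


Expand: (5*e1 + 3*e2)(-1*e1 - 3*e2)
= 5*(-1)*e1e1 + 5*(-3)*e1e2 + 3*(-1)*e2e1 + 3*(-3)*e2e2
Using e1^2 = e2^2 = 1, e2e1 = -e1e2:
Scalar part s = 5*(-1) + 3*(-3) = -5 + (-9) = -14
Bivector part b = 5*(-3) - 3*(-1) = -15 - (-3) = -12
uv = -14 - 12*e12


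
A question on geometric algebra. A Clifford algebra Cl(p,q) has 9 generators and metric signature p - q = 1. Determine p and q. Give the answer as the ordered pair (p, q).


We need p + q = 9 and p - q = 1.
Adding: 2p = 9 + 1 = 10, so p = 5.
Then q = 9 - 5 = 4.
(p, q) = (5, 4)


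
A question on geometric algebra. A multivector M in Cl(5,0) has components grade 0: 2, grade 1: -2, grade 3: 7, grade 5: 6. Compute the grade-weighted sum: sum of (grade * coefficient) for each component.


Grade-weighted sum = sum of grade_k * coefficient_k
0*2 = 0
1*(-2) = -2
3*7 = 21
5*6 = 30
Total = 0 + (-2) + 21 + 30 = 49


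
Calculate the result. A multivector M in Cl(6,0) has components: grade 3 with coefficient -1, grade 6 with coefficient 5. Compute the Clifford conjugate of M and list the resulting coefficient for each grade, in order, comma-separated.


Clifford conjugate sign for grade k: (-1)^(k(k+1)/2)
Grade 3: (-1)^(3*4/2) = (-1)^6 = 1, coeff -1 -> -1
Grade 6: (-1)^(6*7/2) = (-1)^21 = -1, coeff 5 -> -5
Conjugated coefficients: -1, -5


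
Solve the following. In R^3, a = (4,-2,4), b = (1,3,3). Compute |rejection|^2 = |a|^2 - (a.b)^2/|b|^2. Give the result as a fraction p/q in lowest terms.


|a|^2 = 4^2 + (-2)^2 + 4^2 = 36
|b|^2 = 1^2 + 3^2 + 3^2 = 19
a . b = 4*1 + (-2)*3 + 4*3 = 10
(a.b)^2 = 10^2 = 100
|rej|^2 = 36 - 100/19
= (684 - 100)/19
= 584/19
In lowest terms: 584/19


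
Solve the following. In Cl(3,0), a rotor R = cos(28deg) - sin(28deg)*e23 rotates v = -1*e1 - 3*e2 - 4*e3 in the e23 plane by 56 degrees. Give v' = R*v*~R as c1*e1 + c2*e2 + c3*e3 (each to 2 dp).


Rotor R = cos(28deg) - sin(28deg)*e23
Rotation angle theta = 2 * 28 = 56 degrees in the e23 plane (e2 -> e3).
The component perpendicular to the plane (e1) is invariant: v'_1 = v1 = -1.00
cos(56deg) = 0.5592, sin(56deg) = 0.8290
v'_2 = v2*cos(theta) - v3*sin(theta) = -3*0.5592 - (-4)*0.8290 = 1.64
v'_3 = v2*sin(theta) + v3*cos(theta) = -3*0.8290 + (-4)*0.5592 = -4.72
v' = -1.00*e1 + 1.64*e2 - 4.72*e3


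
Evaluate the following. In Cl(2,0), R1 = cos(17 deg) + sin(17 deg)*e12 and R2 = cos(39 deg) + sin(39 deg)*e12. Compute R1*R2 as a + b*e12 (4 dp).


Same-plane rotors commute and their half-angles add:
R1*R2 = cos(a1 + a2) + sin(a1 + a2)*e12.
a1 + a2 = 17 + 39 = 56 deg
cos(56 deg) = 0.5592
sin(56 deg) = 0.8290
R1*R2 = 0.5592 + 0.8290*e12
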